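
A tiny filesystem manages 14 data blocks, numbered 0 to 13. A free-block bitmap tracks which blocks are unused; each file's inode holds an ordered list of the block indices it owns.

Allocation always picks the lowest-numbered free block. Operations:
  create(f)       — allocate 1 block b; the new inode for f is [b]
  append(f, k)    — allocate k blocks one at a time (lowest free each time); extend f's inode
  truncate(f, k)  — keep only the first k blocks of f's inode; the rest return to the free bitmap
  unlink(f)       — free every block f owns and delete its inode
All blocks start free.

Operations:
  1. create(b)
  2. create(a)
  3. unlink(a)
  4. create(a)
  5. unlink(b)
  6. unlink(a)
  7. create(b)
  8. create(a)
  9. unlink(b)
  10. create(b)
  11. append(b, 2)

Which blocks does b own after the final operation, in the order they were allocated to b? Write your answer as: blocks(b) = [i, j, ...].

blocks(b) = [0, 2, 3]

  1. create(b)  ⇒  F.............  {b→[0]}
  2. create(a)  ⇒  FF............  {a→[1]; b→[0]}
  3. unlink(a)  ⇒  F.............  {b→[0]}
  4. create(a)  ⇒  FF............  {a→[1]; b→[0]}
  5. unlink(b)  ⇒  .F............  {a→[1]}
  6. unlink(a)  ⇒  ..............  {}
  7. create(b)  ⇒  F.............  {b→[0]}
  8. create(a)  ⇒  FF............  {a→[1]; b→[0]}
  9. unlink(b)  ⇒  .F............  {a→[1]}
  10. create(b)  ⇒  FF............  {a→[1]; b→[0]}
  11. append(b, 2)  ⇒  FFFF..........  {a→[1]; b→[0, 2, 3]}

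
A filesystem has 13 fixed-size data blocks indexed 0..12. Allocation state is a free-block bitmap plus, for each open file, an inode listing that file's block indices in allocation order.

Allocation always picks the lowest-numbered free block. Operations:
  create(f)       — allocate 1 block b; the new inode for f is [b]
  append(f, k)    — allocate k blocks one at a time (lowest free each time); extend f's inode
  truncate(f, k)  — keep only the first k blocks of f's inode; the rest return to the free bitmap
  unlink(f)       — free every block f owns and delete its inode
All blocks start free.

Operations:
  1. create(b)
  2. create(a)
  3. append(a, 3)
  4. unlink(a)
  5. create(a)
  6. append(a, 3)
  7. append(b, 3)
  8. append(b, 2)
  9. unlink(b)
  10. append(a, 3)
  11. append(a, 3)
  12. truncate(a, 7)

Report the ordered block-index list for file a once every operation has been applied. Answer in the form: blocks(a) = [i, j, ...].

blocks(a) = [1, 2, 3, 4, 0, 5, 6]

  1. create(b)  ⇒  F............  {b→[0]}
  2. create(a)  ⇒  FF...........  {a→[1]; b→[0]}
  3. append(a, 3)  ⇒  FFFFF........  {a→[1, 2, 3, 4]; b→[0]}
  4. unlink(a)  ⇒  F............  {b→[0]}
  5. create(a)  ⇒  FF...........  {a→[1]; b→[0]}
  6. append(a, 3)  ⇒  FFFFF........  {a→[1, 2, 3, 4]; b→[0]}
  7. append(b, 3)  ⇒  FFFFFFFF.....  {a→[1, 2, 3, 4]; b→[0, 5, 6, 7]}
  8. append(b, 2)  ⇒  FFFFFFFFFF...  {a→[1, 2, 3, 4]; b→[0, 5, 6, 7, 8, 9]}
  9. unlink(b)  ⇒  .FFFF........  {a→[1, 2, 3, 4]}
  10. append(a, 3)  ⇒  FFFFFFF......  {a→[1, 2, 3, 4, 0, 5, 6]}
  11. append(a, 3)  ⇒  FFFFFFFFFF...  {a→[1, 2, 3, 4, 0, 5, 6, 7, 8, 9]}
  12. truncate(a, 7)  ⇒  FFFFFFF......  {a→[1, 2, 3, 4, 0, 5, 6]}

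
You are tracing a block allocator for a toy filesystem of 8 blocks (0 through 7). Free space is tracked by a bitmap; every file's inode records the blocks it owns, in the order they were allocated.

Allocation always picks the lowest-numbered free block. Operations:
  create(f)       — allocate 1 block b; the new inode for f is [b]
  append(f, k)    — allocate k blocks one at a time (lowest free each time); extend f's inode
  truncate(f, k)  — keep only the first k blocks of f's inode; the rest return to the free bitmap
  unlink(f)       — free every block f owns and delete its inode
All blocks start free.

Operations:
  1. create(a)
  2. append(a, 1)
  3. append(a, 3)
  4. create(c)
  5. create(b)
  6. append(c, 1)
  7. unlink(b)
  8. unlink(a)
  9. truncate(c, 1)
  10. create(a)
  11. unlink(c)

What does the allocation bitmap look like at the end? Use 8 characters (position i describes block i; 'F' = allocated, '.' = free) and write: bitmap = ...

bitmap = F.......

after create(a) → a:[0]  free=[F.......]
after append(a, 1) → a:[0, 1]  free=[FF......]
after append(a, 3) → a:[0, 1, 2, 3, 4]  free=[FFFFF...]
after create(c) → a:[0, 1, 2, 3, 4], c:[5]  free=[FFFFFF..]
after create(b) → a:[0, 1, 2, 3, 4], b:[6], c:[5]  free=[FFFFFFF.]
after append(c, 1) → a:[0, 1, 2, 3, 4], b:[6], c:[5, 7]  free=[FFFFFFFF]
after unlink(b) → a:[0, 1, 2, 3, 4], c:[5, 7]  free=[FFFFFF.F]
after unlink(a) → c:[5, 7]  free=[.....F.F]
after truncate(c, 1) → c:[5]  free=[.....F..]
after create(a) → a:[0], c:[5]  free=[F....F..]
after unlink(c) → a:[0]  free=[F.......]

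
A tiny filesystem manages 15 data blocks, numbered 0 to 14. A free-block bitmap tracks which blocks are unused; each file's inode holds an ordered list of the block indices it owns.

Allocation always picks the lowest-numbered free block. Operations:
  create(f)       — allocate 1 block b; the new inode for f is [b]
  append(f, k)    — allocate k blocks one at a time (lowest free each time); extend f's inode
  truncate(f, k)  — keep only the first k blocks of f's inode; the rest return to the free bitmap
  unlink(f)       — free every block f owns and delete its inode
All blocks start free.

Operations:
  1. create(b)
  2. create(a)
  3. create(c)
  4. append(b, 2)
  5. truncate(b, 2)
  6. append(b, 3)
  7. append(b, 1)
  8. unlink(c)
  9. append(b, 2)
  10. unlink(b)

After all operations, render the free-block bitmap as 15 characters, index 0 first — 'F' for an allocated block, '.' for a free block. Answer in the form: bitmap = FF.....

bitmap = .F.............

[1] create(b) — b=0 (map F..............)
[2] create(a) — a=1 b=0 (map FF.............)
[3] create(c) — a=1 b=0 c=2 (map FFF............)
[4] append(b, 2) — a=1 b=0,3,4 c=2 (map FFFFF..........)
[5] truncate(b, 2) — a=1 b=0,3 c=2 (map FFFF...........)
[6] append(b, 3) — a=1 b=0,3,4,5,6 c=2 (map FFFFFFF........)
[7] append(b, 1) — a=1 b=0,3,4,5,6,7 c=2 (map FFFFFFFF.......)
[8] unlink(c) — a=1 b=0,3,4,5,6,7 (map FF.FFFFF.......)
[9] append(b, 2) — a=1 b=0,3,4,5,6,7,2,8 (map FFFFFFFFF......)
[10] unlink(b) — a=1 (map .F.............)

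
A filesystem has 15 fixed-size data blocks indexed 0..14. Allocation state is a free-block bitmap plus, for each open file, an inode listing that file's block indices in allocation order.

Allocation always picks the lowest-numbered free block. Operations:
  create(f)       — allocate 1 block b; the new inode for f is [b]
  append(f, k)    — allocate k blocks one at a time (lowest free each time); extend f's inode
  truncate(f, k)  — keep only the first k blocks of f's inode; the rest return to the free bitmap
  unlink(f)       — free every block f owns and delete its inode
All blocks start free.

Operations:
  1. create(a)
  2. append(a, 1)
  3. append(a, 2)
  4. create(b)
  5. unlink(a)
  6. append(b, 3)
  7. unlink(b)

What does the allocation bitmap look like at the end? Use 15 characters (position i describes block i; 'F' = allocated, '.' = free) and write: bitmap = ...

bitmap = ...............

create(a): bitmap=F.............. | a=[0]
append(a, 1): bitmap=FF............. | a=[0, 1]
append(a, 2): bitmap=FFFF........... | a=[0, 1, 2, 3]
create(b): bitmap=FFFFF.......... | a=[0, 1, 2, 3] b=[4]
unlink(a): bitmap=....F.......... | b=[4]
append(b, 3): bitmap=FFF.F.......... | b=[4, 0, 1, 2]
unlink(b): bitmap=............... | 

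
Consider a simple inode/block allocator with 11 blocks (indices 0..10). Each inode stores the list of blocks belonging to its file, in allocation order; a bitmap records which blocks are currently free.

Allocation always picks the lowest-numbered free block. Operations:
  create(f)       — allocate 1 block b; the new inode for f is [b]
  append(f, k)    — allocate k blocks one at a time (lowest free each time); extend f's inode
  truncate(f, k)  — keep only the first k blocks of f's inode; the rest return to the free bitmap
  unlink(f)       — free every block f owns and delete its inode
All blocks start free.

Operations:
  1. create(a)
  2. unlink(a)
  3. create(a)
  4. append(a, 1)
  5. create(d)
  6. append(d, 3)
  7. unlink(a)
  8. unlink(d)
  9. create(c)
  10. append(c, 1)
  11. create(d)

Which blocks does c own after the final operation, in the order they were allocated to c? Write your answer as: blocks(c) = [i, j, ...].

[1] create(a) — a=0 (map F..........)
[2] unlink(a) —  (map ...........)
[3] create(a) — a=0 (map F..........)
[4] append(a, 1) — a=0,1 (map FF.........)
[5] create(d) — a=0,1 d=2 (map FFF........)
[6] append(d, 3) — a=0,1 d=2,3,4,5 (map FFFFFF.....)
[7] unlink(a) — d=2,3,4,5 (map ..FFFF.....)
[8] unlink(d) —  (map ...........)
[9] create(c) — c=0 (map F..........)
[10] append(c, 1) — c=0,1 (map FF.........)
[11] create(d) — c=0,1 d=2 (map FFF........)

blocks(c) = [0, 1]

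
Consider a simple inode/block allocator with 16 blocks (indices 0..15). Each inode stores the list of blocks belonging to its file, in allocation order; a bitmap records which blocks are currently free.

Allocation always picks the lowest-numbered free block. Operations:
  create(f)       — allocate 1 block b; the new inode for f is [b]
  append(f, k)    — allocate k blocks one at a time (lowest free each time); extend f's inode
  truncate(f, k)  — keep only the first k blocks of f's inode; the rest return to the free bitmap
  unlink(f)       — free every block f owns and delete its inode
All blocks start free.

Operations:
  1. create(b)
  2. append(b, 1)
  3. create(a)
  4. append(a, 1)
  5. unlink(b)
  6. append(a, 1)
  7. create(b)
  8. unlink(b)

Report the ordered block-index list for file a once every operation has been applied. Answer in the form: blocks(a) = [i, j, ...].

blocks(a) = [2, 3, 0]

  1. create(b)  ⇒  F...............  {b→[0]}
  2. append(b, 1)  ⇒  FF..............  {b→[0, 1]}
  3. create(a)  ⇒  FFF.............  {a→[2]; b→[0, 1]}
  4. append(a, 1)  ⇒  FFFF............  {a→[2, 3]; b→[0, 1]}
  5. unlink(b)  ⇒  ..FF............  {a→[2, 3]}
  6. append(a, 1)  ⇒  F.FF............  {a→[2, 3, 0]}
  7. create(b)  ⇒  FFFF............  {a→[2, 3, 0]; b→[1]}
  8. unlink(b)  ⇒  F.FF............  {a→[2, 3, 0]}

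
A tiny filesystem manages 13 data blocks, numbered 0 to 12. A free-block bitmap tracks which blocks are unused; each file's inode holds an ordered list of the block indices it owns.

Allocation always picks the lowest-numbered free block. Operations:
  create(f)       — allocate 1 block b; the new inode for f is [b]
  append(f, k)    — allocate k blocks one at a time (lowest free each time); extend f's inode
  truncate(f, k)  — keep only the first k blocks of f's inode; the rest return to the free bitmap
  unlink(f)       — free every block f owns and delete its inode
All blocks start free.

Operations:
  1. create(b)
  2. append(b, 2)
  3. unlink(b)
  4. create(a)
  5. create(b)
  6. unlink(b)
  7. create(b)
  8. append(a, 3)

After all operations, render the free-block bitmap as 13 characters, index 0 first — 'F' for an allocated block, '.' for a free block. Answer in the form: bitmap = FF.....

after create(b) → b:[0]  free=[F............]
after append(b, 2) → b:[0, 1, 2]  free=[FFF..........]
after unlink(b) →   free=[.............]
after create(a) → a:[0]  free=[F............]
after create(b) → a:[0], b:[1]  free=[FF...........]
after unlink(b) → a:[0]  free=[F............]
after create(b) → a:[0], b:[1]  free=[FF...........]
after append(a, 3) → a:[0, 2, 3, 4], b:[1]  free=[FFFFF........]

bitmap = FFFFF........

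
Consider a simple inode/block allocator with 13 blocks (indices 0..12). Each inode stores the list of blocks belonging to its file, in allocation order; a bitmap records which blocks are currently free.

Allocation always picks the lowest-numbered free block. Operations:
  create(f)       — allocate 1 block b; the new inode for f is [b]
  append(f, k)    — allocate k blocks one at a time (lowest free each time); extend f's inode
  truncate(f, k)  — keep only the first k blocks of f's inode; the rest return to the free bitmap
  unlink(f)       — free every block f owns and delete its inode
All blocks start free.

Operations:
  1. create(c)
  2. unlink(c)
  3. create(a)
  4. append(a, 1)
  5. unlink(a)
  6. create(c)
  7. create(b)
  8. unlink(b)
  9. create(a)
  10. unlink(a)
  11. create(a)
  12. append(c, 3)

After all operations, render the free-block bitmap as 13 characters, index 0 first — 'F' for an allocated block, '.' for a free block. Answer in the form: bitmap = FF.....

[1] create(c) — c=0 (map F............)
[2] unlink(c) —  (map .............)
[3] create(a) — a=0 (map F............)
[4] append(a, 1) — a=0,1 (map FF...........)
[5] unlink(a) —  (map .............)
[6] create(c) — c=0 (map F............)
[7] create(b) — b=1 c=0 (map FF...........)
[8] unlink(b) — c=0 (map F............)
[9] create(a) — a=1 c=0 (map FF...........)
[10] unlink(a) — c=0 (map F............)
[11] create(a) — a=1 c=0 (map FF...........)
[12] append(c, 3) — a=1 c=0,2,3,4 (map FFFFF........)

bitmap = FFFFF........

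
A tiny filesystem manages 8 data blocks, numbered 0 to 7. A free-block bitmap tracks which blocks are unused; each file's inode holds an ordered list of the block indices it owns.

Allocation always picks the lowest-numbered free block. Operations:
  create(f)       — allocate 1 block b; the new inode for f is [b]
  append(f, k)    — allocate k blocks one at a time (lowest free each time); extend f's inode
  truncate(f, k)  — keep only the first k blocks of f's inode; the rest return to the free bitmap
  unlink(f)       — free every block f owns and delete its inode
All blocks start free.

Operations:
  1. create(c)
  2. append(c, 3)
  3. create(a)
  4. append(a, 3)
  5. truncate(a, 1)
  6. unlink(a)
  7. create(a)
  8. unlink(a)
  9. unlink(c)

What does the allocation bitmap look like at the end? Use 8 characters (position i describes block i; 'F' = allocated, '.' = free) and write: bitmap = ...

bitmap = ........

create(c): bitmap=F....... | c=[0]
append(c, 3): bitmap=FFFF.... | c=[0, 1, 2, 3]
create(a): bitmap=FFFFF... | a=[4] c=[0, 1, 2, 3]
append(a, 3): bitmap=FFFFFFFF | a=[4, 5, 6, 7] c=[0, 1, 2, 3]
truncate(a, 1): bitmap=FFFFF... | a=[4] c=[0, 1, 2, 3]
unlink(a): bitmap=FFFF.... | c=[0, 1, 2, 3]
create(a): bitmap=FFFFF... | a=[4] c=[0, 1, 2, 3]
unlink(a): bitmap=FFFF.... | c=[0, 1, 2, 3]
unlink(c): bitmap=........ | 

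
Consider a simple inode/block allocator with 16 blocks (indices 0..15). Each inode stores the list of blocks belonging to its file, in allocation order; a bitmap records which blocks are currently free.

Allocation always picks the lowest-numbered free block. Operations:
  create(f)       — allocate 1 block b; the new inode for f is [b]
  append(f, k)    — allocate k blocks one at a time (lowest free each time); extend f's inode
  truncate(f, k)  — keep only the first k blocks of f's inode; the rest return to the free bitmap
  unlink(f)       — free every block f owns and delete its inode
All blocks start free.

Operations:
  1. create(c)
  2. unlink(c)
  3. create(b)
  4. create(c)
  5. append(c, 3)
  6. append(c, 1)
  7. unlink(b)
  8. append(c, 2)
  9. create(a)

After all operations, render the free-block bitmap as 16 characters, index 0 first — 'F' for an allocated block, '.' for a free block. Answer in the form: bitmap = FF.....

bitmap = FFFFFFFF........

  1. create(c)  ⇒  F...............  {c→[0]}
  2. unlink(c)  ⇒  ................  {}
  3. create(b)  ⇒  F...............  {b→[0]}
  4. create(c)  ⇒  FF..............  {b→[0]; c→[1]}
  5. append(c, 3)  ⇒  FFFFF...........  {b→[0]; c→[1, 2, 3, 4]}
  6. append(c, 1)  ⇒  FFFFFF..........  {b→[0]; c→[1, 2, 3, 4, 5]}
  7. unlink(b)  ⇒  .FFFFF..........  {c→[1, 2, 3, 4, 5]}
  8. append(c, 2)  ⇒  FFFFFFF.........  {c→[1, 2, 3, 4, 5, 0, 6]}
  9. create(a)  ⇒  FFFFFFFF........  {a→[7]; c→[1, 2, 3, 4, 5, 0, 6]}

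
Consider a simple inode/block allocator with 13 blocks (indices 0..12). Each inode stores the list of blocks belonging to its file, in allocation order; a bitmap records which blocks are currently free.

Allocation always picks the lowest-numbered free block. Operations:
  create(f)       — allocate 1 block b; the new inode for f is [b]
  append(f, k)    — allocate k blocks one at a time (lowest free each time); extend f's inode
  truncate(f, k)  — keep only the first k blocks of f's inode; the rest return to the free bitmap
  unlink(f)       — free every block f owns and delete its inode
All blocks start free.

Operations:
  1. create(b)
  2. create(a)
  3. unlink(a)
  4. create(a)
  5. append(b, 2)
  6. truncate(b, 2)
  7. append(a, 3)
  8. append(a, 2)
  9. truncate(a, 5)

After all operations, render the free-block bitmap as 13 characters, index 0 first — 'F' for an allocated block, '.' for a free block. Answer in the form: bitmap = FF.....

  1. create(b)  ⇒  F............  {b→[0]}
  2. create(a)  ⇒  FF...........  {a→[1]; b→[0]}
  3. unlink(a)  ⇒  F............  {b→[0]}
  4. create(a)  ⇒  FF...........  {a→[1]; b→[0]}
  5. append(b, 2)  ⇒  FFFF.........  {a→[1]; b→[0, 2, 3]}
  6. truncate(b, 2)  ⇒  FFF..........  {a→[1]; b→[0, 2]}
  7. append(a, 3)  ⇒  FFFFFF.......  {a→[1, 3, 4, 5]; b→[0, 2]}
  8. append(a, 2)  ⇒  FFFFFFFF.....  {a→[1, 3, 4, 5, 6, 7]; b→[0, 2]}
  9. truncate(a, 5)  ⇒  FFFFFFF......  {a→[1, 3, 4, 5, 6]; b→[0, 2]}

bitmap = FFFFFFF......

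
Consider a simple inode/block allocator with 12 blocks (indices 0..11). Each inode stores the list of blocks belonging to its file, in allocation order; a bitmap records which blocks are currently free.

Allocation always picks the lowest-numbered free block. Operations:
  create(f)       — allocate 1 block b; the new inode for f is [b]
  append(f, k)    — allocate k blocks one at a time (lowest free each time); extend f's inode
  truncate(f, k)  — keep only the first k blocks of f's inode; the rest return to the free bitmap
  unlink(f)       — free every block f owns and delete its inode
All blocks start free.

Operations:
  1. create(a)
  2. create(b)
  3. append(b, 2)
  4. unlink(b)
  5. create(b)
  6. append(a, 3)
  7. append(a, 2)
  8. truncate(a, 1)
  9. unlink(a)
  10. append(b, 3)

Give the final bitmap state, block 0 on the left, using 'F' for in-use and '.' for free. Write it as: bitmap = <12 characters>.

bitmap = FFFF........

  1. create(a)  ⇒  F...........  {a→[0]}
  2. create(b)  ⇒  FF..........  {a→[0]; b→[1]}
  3. append(b, 2)  ⇒  FFFF........  {a→[0]; b→[1, 2, 3]}
  4. unlink(b)  ⇒  F...........  {a→[0]}
  5. create(b)  ⇒  FF..........  {a→[0]; b→[1]}
  6. append(a, 3)  ⇒  FFFFF.......  {a→[0, 2, 3, 4]; b→[1]}
  7. append(a, 2)  ⇒  FFFFFFF.....  {a→[0, 2, 3, 4, 5, 6]; b→[1]}
  8. truncate(a, 1)  ⇒  FF..........  {a→[0]; b→[1]}
  9. unlink(a)  ⇒  .F..........  {b→[1]}
  10. append(b, 3)  ⇒  FFFF........  {b→[1, 0, 2, 3]}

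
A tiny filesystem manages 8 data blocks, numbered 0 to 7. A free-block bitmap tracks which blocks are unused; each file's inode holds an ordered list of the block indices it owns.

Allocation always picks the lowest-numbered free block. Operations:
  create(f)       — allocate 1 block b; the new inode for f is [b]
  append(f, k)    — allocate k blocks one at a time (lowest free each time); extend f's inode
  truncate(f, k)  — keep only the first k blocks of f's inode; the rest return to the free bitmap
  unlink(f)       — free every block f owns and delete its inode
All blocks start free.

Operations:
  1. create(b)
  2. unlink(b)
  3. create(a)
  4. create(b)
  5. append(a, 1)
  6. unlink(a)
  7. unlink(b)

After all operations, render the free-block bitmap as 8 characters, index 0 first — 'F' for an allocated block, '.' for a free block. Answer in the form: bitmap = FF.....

after create(b) → b:[0]  free=[F.......]
after unlink(b) →   free=[........]
after create(a) → a:[0]  free=[F.......]
after create(b) → a:[0], b:[1]  free=[FF......]
after append(a, 1) → a:[0, 2], b:[1]  free=[FFF.....]
after unlink(a) → b:[1]  free=[.F......]
after unlink(b) →   free=[........]

bitmap = ........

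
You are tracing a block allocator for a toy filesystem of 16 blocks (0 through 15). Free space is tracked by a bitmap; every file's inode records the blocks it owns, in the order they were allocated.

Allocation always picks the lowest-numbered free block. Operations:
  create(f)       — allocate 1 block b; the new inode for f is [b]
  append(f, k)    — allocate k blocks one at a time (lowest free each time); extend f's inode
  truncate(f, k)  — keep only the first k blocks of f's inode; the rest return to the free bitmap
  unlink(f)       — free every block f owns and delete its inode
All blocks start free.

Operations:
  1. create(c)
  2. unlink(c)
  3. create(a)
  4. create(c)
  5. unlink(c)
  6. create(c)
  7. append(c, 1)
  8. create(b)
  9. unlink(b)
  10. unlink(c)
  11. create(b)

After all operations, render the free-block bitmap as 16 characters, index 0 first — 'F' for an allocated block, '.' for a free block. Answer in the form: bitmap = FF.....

bitmap = FF..............

create(c): bitmap=F............... | c=[0]
unlink(c): bitmap=................ | 
create(a): bitmap=F............... | a=[0]
create(c): bitmap=FF.............. | a=[0] c=[1]
unlink(c): bitmap=F............... | a=[0]
create(c): bitmap=FF.............. | a=[0] c=[1]
append(c, 1): bitmap=FFF............. | a=[0] c=[1, 2]
create(b): bitmap=FFFF............ | a=[0] b=[3] c=[1, 2]
unlink(b): bitmap=FFF............. | a=[0] c=[1, 2]
unlink(c): bitmap=F............... | a=[0]
create(b): bitmap=FF.............. | a=[0] b=[1]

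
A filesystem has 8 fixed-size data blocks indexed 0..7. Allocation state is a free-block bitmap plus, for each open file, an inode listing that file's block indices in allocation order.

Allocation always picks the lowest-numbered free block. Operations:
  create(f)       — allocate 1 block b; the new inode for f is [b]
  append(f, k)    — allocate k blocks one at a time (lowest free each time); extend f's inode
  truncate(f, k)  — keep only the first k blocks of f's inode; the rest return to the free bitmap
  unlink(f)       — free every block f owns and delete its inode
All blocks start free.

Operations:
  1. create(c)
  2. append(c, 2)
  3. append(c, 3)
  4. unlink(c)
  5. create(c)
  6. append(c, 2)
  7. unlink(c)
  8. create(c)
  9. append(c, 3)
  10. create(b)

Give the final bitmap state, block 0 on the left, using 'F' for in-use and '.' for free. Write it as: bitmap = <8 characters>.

bitmap = FFFFF...

[1] create(c) — c=0 (map F.......)
[2] append(c, 2) — c=0,1,2 (map FFF.....)
[3] append(c, 3) — c=0,1,2,3,4,5 (map FFFFFF..)
[4] unlink(c) —  (map ........)
[5] create(c) — c=0 (map F.......)
[6] append(c, 2) — c=0,1,2 (map FFF.....)
[7] unlink(c) —  (map ........)
[8] create(c) — c=0 (map F.......)
[9] append(c, 3) — c=0,1,2,3 (map FFFF....)
[10] create(b) — b=4 c=0,1,2,3 (map FFFFF...)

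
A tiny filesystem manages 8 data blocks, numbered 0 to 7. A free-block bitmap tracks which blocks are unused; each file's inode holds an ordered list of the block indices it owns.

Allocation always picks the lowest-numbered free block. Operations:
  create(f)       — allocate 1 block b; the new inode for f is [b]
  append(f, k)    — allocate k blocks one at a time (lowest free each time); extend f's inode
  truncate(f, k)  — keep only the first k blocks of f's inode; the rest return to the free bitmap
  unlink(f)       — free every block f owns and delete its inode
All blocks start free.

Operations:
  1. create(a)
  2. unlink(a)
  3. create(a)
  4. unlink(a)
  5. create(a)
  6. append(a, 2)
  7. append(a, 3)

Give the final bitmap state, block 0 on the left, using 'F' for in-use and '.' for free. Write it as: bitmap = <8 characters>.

[1] create(a) — a=0 (map F.......)
[2] unlink(a) —  (map ........)
[3] create(a) — a=0 (map F.......)
[4] unlink(a) —  (map ........)
[5] create(a) — a=0 (map F.......)
[6] append(a, 2) — a=0,1,2 (map FFF.....)
[7] append(a, 3) — a=0,1,2,3,4,5 (map FFFFFF..)

bitmap = FFFFFF..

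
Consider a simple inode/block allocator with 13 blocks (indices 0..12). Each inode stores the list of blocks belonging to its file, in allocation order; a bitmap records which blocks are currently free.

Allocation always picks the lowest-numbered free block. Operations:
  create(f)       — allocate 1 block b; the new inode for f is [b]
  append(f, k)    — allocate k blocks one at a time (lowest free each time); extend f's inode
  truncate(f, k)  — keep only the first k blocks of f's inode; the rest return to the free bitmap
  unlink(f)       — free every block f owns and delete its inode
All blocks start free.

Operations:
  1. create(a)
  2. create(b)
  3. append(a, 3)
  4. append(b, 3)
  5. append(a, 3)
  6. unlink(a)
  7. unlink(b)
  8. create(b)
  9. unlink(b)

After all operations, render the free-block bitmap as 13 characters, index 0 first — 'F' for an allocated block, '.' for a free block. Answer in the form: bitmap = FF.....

bitmap = .............

  1. create(a)  ⇒  F............  {a→[0]}
  2. create(b)  ⇒  FF...........  {a→[0]; b→[1]}
  3. append(a, 3)  ⇒  FFFFF........  {a→[0, 2, 3, 4]; b→[1]}
  4. append(b, 3)  ⇒  FFFFFFFF.....  {a→[0, 2, 3, 4]; b→[1, 5, 6, 7]}
  5. append(a, 3)  ⇒  FFFFFFFFFFF..  {a→[0, 2, 3, 4, 8, 9, 10]; b→[1, 5, 6, 7]}
  6. unlink(a)  ⇒  .F...FFF.....  {b→[1, 5, 6, 7]}
  7. unlink(b)  ⇒  .............  {}
  8. create(b)  ⇒  F............  {b→[0]}
  9. unlink(b)  ⇒  .............  {}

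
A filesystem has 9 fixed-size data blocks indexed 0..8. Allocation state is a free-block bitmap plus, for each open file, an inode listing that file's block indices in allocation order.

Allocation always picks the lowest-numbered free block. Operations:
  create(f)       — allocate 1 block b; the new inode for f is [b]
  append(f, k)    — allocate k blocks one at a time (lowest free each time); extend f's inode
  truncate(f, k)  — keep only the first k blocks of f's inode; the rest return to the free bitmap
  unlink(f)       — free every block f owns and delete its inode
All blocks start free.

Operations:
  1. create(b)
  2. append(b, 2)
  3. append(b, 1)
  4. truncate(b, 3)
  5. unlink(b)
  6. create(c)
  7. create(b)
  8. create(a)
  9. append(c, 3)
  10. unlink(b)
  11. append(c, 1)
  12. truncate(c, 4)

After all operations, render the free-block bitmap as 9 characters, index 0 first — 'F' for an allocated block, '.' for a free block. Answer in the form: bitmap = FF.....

bitmap = F.FFFF...

after create(b) → b:[0]  free=[F........]
after append(b, 2) → b:[0, 1, 2]  free=[FFF......]
after append(b, 1) → b:[0, 1, 2, 3]  free=[FFFF.....]
after truncate(b, 3) → b:[0, 1, 2]  free=[FFF......]
after unlink(b) →   free=[.........]
after create(c) → c:[0]  free=[F........]
after create(b) → b:[1], c:[0]  free=[FF.......]
after create(a) → a:[2], b:[1], c:[0]  free=[FFF......]
after append(c, 3) → a:[2], b:[1], c:[0, 3, 4, 5]  free=[FFFFFF...]
after unlink(b) → a:[2], c:[0, 3, 4, 5]  free=[F.FFFF...]
after append(c, 1) → a:[2], c:[0, 3, 4, 5, 1]  free=[FFFFFF...]
after truncate(c, 4) → a:[2], c:[0, 3, 4, 5]  free=[F.FFFF...]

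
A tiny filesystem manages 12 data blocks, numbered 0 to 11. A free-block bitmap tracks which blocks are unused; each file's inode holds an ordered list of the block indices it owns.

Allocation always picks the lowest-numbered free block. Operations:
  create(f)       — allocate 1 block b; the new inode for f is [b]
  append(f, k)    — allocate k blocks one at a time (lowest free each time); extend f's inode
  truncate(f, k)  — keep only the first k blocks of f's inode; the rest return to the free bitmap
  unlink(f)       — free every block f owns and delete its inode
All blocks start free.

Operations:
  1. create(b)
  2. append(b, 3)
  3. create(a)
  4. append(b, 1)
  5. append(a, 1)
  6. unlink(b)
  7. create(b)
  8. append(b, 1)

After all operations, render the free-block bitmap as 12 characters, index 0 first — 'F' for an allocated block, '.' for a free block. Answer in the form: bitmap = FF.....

bitmap = FF..F.F.....

  1. create(b)  ⇒  F...........  {b→[0]}
  2. append(b, 3)  ⇒  FFFF........  {b→[0, 1, 2, 3]}
  3. create(a)  ⇒  FFFFF.......  {a→[4]; b→[0, 1, 2, 3]}
  4. append(b, 1)  ⇒  FFFFFF......  {a→[4]; b→[0, 1, 2, 3, 5]}
  5. append(a, 1)  ⇒  FFFFFFF.....  {a→[4, 6]; b→[0, 1, 2, 3, 5]}
  6. unlink(b)  ⇒  ....F.F.....  {a→[4, 6]}
  7. create(b)  ⇒  F...F.F.....  {a→[4, 6]; b→[0]}
  8. append(b, 1)  ⇒  FF..F.F.....  {a→[4, 6]; b→[0, 1]}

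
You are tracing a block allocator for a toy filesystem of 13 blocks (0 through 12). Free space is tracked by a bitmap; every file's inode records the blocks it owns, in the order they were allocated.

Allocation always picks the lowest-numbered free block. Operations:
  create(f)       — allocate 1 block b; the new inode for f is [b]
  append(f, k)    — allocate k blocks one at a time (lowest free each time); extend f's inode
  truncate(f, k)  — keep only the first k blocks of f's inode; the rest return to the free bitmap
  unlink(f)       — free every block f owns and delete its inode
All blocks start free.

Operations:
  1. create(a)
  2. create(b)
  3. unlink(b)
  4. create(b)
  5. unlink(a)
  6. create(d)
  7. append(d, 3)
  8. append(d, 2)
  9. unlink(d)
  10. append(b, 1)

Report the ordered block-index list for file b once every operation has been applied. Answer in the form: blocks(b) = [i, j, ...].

create(a): bitmap=F............ | a=[0]
create(b): bitmap=FF........... | a=[0] b=[1]
unlink(b): bitmap=F............ | a=[0]
create(b): bitmap=FF........... | a=[0] b=[1]
unlink(a): bitmap=.F........... | b=[1]
create(d): bitmap=FF........... | b=[1] d=[0]
append(d, 3): bitmap=FFFFF........ | b=[1] d=[0, 2, 3, 4]
append(d, 2): bitmap=FFFFFFF...... | b=[1] d=[0, 2, 3, 4, 5, 6]
unlink(d): bitmap=.F........... | b=[1]
append(b, 1): bitmap=FF........... | b=[1, 0]

blocks(b) = [1, 0]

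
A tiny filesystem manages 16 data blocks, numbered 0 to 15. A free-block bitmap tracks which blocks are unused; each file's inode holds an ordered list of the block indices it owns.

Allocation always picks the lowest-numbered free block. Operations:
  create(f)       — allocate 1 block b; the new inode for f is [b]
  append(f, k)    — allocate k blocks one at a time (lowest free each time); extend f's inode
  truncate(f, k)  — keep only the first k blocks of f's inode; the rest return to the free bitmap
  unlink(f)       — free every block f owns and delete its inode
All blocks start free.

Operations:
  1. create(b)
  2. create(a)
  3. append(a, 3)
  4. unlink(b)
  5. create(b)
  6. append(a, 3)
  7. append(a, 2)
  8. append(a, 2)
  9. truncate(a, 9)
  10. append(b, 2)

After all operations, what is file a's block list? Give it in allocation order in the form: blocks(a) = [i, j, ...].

blocks(a) = [1, 2, 3, 4, 5, 6, 7, 8, 9]

[1] create(b) — b=0 (map F...............)
[2] create(a) — a=1 b=0 (map FF..............)
[3] append(a, 3) — a=1,2,3,4 b=0 (map FFFFF...........)
[4] unlink(b) — a=1,2,3,4 (map .FFFF...........)
[5] create(b) — a=1,2,3,4 b=0 (map FFFFF...........)
[6] append(a, 3) — a=1,2,3,4,5,6,7 b=0 (map FFFFFFFF........)
[7] append(a, 2) — a=1,2,3,4,5,6,7,8,9 b=0 (map FFFFFFFFFF......)
[8] append(a, 2) — a=1,2,3,4,5,6,7,8,9,10,11 b=0 (map FFFFFFFFFFFF....)
[9] truncate(a, 9) — a=1,2,3,4,5,6,7,8,9 b=0 (map FFFFFFFFFF......)
[10] append(b, 2) — a=1,2,3,4,5,6,7,8,9 b=0,10,11 (map FFFFFFFFFFFF....)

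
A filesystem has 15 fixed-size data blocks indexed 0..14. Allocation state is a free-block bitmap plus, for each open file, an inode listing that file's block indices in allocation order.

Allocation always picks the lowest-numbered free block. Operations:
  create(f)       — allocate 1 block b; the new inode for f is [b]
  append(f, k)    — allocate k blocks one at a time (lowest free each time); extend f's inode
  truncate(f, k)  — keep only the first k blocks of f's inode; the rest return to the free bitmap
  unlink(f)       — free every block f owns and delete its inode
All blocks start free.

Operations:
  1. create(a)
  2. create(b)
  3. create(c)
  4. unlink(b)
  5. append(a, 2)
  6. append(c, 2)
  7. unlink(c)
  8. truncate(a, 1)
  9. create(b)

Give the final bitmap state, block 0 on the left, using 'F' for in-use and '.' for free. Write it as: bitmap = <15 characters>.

after create(a) → a:[0]  free=[F..............]
after create(b) → a:[0], b:[1]  free=[FF.............]
after create(c) → a:[0], b:[1], c:[2]  free=[FFF............]
after unlink(b) → a:[0], c:[2]  free=[F.F............]
after append(a, 2) → a:[0, 1, 3], c:[2]  free=[FFFF...........]
after append(c, 2) → a:[0, 1, 3], c:[2, 4, 5]  free=[FFFFFF.........]
after unlink(c) → a:[0, 1, 3]  free=[FF.F...........]
after truncate(a, 1) → a:[0]  free=[F..............]
after create(b) → a:[0], b:[1]  free=[FF.............]

bitmap = FF.............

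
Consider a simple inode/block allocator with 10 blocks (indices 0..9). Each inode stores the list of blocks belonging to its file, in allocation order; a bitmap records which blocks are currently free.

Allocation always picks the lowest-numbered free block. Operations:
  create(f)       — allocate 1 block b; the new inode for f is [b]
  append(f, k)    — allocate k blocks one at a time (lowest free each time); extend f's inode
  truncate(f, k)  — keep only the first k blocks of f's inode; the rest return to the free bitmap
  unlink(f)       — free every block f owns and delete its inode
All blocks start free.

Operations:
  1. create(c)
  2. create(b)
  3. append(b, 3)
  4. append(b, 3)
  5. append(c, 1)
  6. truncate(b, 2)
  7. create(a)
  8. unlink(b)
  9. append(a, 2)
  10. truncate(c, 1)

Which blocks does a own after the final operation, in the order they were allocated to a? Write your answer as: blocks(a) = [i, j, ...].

create(c): bitmap=F......... | c=[0]
create(b): bitmap=FF........ | b=[1] c=[0]
append(b, 3): bitmap=FFFFF..... | b=[1, 2, 3, 4] c=[0]
append(b, 3): bitmap=FFFFFFFF.. | b=[1, 2, 3, 4, 5, 6, 7] c=[0]
append(c, 1): bitmap=FFFFFFFFF. | b=[1, 2, 3, 4, 5, 6, 7] c=[0, 8]
truncate(b, 2): bitmap=FFF.....F. | b=[1, 2] c=[0, 8]
create(a): bitmap=FFFF....F. | a=[3] b=[1, 2] c=[0, 8]
unlink(b): bitmap=F..F....F. | a=[3] c=[0, 8]
append(a, 2): bitmap=FFFF....F. | a=[3, 1, 2] c=[0, 8]
truncate(c, 1): bitmap=FFFF...... | a=[3, 1, 2] c=[0]

blocks(a) = [3, 1, 2]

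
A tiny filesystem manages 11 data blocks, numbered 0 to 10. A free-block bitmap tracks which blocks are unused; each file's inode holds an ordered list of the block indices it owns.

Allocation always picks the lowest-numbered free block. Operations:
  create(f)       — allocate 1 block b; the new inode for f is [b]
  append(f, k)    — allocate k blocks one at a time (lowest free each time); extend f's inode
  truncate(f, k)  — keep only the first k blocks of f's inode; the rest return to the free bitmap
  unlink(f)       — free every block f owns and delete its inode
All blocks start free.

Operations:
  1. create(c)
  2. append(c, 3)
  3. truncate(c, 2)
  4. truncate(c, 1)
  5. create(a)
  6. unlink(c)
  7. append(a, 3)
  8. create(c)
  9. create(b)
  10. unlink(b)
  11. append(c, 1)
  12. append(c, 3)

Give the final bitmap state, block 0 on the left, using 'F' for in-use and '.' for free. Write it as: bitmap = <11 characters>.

bitmap = FFFFFFFFF..

create(c): bitmap=F.......... | c=[0]
append(c, 3): bitmap=FFFF....... | c=[0, 1, 2, 3]
truncate(c, 2): bitmap=FF......... | c=[0, 1]
truncate(c, 1): bitmap=F.......... | c=[0]
create(a): bitmap=FF......... | a=[1] c=[0]
unlink(c): bitmap=.F......... | a=[1]
append(a, 3): bitmap=FFFF....... | a=[1, 0, 2, 3]
create(c): bitmap=FFFFF...... | a=[1, 0, 2, 3] c=[4]
create(b): bitmap=FFFFFF..... | a=[1, 0, 2, 3] b=[5] c=[4]
unlink(b): bitmap=FFFFF...... | a=[1, 0, 2, 3] c=[4]
append(c, 1): bitmap=FFFFFF..... | a=[1, 0, 2, 3] c=[4, 5]
append(c, 3): bitmap=FFFFFFFFF.. | a=[1, 0, 2, 3] c=[4, 5, 6, 7, 8]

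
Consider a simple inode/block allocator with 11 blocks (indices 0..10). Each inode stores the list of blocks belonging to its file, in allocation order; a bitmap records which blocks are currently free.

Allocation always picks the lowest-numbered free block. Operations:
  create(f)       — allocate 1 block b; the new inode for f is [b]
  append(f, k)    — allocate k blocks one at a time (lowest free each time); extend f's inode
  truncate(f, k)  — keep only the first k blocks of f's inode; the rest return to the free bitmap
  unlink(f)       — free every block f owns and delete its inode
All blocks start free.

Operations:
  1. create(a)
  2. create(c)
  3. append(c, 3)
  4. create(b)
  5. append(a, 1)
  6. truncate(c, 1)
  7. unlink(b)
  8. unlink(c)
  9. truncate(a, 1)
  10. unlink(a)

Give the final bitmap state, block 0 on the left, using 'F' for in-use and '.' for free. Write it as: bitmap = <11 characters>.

[1] create(a) — a=0 (map F..........)
[2] create(c) — a=0 c=1 (map FF.........)
[3] append(c, 3) — a=0 c=1,2,3,4 (map FFFFF......)
[4] create(b) — a=0 b=5 c=1,2,3,4 (map FFFFFF.....)
[5] append(a, 1) — a=0,6 b=5 c=1,2,3,4 (map FFFFFFF....)
[6] truncate(c, 1) — a=0,6 b=5 c=1 (map FF...FF....)
[7] unlink(b) — a=0,6 c=1 (map FF....F....)
[8] unlink(c) — a=0,6 (map F.....F....)
[9] truncate(a, 1) — a=0 (map F..........)
[10] unlink(a) —  (map ...........)

bitmap = ...........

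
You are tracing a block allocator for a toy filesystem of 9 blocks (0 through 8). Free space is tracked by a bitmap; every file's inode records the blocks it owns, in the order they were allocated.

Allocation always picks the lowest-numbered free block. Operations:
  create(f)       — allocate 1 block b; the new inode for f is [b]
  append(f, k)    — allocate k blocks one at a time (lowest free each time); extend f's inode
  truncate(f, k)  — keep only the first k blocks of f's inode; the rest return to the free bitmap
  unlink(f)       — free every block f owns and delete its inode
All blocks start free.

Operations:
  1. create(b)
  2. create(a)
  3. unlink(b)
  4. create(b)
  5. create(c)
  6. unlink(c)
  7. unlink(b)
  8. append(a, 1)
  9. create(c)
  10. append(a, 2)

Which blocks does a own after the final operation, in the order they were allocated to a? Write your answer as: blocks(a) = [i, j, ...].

blocks(a) = [1, 0, 3, 4]

create(b): bitmap=F........ | b=[0]
create(a): bitmap=FF....... | a=[1] b=[0]
unlink(b): bitmap=.F....... | a=[1]
create(b): bitmap=FF....... | a=[1] b=[0]
create(c): bitmap=FFF...... | a=[1] b=[0] c=[2]
unlink(c): bitmap=FF....... | a=[1] b=[0]
unlink(b): bitmap=.F....... | a=[1]
append(a, 1): bitmap=FF....... | a=[1, 0]
create(c): bitmap=FFF...... | a=[1, 0] c=[2]
append(a, 2): bitmap=FFFFF.... | a=[1, 0, 3, 4] c=[2]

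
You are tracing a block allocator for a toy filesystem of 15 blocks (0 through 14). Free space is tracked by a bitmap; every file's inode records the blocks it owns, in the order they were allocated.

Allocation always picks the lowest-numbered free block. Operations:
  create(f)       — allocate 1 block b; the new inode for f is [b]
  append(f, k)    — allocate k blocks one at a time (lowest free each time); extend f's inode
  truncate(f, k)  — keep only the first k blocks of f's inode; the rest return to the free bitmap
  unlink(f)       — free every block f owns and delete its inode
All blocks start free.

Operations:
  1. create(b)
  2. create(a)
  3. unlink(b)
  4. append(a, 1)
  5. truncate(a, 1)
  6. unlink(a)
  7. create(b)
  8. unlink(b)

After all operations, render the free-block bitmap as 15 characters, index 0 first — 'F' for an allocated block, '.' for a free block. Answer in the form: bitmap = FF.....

create(b): bitmap=F.............. | b=[0]
create(a): bitmap=FF............. | a=[1] b=[0]
unlink(b): bitmap=.F............. | a=[1]
append(a, 1): bitmap=FF............. | a=[1, 0]
truncate(a, 1): bitmap=.F............. | a=[1]
unlink(a): bitmap=............... | 
create(b): bitmap=F.............. | b=[0]
unlink(b): bitmap=............... | 

bitmap = ...............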